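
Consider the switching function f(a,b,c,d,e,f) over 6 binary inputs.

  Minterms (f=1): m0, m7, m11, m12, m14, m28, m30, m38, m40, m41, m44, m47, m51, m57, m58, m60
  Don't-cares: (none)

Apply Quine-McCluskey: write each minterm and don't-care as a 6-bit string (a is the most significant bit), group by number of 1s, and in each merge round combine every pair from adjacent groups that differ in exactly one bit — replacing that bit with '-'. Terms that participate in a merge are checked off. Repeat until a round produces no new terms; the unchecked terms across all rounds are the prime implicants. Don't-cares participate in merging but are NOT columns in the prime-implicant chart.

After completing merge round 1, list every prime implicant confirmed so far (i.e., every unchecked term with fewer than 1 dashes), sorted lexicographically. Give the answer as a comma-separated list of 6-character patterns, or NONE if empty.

000000, 000111, 001011, 100110, 101111, 110011, 111010

[col 0] 000000, 000111, 001011, 001100*, 001110*, 011100*, 011110*, 100110, 101000*, 101001*, 101100*, 101111, 110011, 111001*, 111010, 111100*
[col 1] -01100*, -11100*, 0-1100*, 0-1110*, 0011-0*, 0111-0*, 1-1001, 1-1100*, 101-00, 10100-
[col 2] --1100, 0-11-0
Prime implicants: --1100, 0-11-0, 000000, 000111, 001011, 1-1001, 100110, 101-00, 10100-, 101111, 110011, 111010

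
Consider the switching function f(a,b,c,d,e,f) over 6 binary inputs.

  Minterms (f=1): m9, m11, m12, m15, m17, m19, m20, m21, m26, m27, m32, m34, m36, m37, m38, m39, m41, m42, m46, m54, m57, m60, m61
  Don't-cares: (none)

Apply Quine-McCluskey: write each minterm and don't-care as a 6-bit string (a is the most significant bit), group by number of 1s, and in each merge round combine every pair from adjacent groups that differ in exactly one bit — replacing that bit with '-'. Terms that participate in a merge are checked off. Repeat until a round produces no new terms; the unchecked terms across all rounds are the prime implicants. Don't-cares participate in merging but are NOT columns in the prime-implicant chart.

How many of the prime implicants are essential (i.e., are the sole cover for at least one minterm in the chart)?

size-2^0 implicants → 001001(✓)  001011(✓)  001100  001111(✓)  010001(✓)  010011(✓)  010100(✓)  010101(✓)  011010(✓)  011011(✓)  100000(✓)  100010(✓)  100100(✓)  100101(✓)  100110(✓)  100111(✓)  101001(✓)  101010(✓)  101110(✓)  110110(✓)  111001(✓)  111100(✓)  111101(✓)
size-2^1 implicants → -01001  0-1011  001-11  0010-1  01-011  010-01  0100-1  01010-  01101-  1-0110  1-1001  10-010(✓)  10-110(✓)  100-00(✓)  100-10(✓)  1000-0(✓)  1001-0(✓)  1001-1(✓)  10010-(✓)  10011-(✓)  101-10(✓)  111-01  11110-
size-2^2 implicants → 10--10  100--0  1001--
Unchecked terms (primes): -01001, 0-1011, 001-11, 0010-1, 001100, 01-011, 010-01, 0100-1, 01010-, 01101-, 1-0110, 1-1001, 10--10, 100--0, 1001--, 111-01, 11110-
Minterm coverage:
  m9 ⊆ -01001,0010-1
  m11 ⊆ 0-1011,001-11,0010-1
  m12 ⊆ 001100 [E]
  m15 ⊆ 001-11 [E]
  m17 ⊆ 010-01,0100-1
  m19 ⊆ 01-011,0100-1
  m20 ⊆ 01010- [E]
  m21 ⊆ 010-01,01010-
  m26 ⊆ 01101- [E]
  m27 ⊆ 0-1011,01-011,01101-
  m32 ⊆ 100--0 [E]
  m34 ⊆ 10--10,100--0
  m36 ⊆ 100--0,1001--
  m37 ⊆ 1001-- [E]
  m38 ⊆ 1-0110,10--10,100--0,1001--
  m39 ⊆ 1001-- [E]
  m41 ⊆ -01001,1-1001
  m42 ⊆ 10--10 [E]
  m46 ⊆ 10--10 [E]
  m54 ⊆ 1-0110 [E]
  m57 ⊆ 1-1001,111-01
  m60 ⊆ 11110- [E]
  m61 ⊆ 111-01,11110-
E = {001-11, 001100, 01010-, 01101-, 1-0110, 10--10, 100--0, 1001--, 11110-}

9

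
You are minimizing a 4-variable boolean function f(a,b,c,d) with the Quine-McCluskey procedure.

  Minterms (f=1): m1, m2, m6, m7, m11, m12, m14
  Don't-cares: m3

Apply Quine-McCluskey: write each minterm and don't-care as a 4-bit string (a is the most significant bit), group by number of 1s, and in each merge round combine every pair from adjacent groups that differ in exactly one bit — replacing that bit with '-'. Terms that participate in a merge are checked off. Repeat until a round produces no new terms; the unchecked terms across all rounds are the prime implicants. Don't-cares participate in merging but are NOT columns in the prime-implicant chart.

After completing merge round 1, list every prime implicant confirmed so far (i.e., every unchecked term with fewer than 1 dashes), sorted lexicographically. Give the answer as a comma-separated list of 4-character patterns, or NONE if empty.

NONE

Round 0: 0001✓ 0010✓ 0011✓ 0110✓ 0111✓ 1011✓ 1100✓ 1110✓
Round 1: -011 -110 0-10✓ 0-11✓ 00-1 001-✓ 011-✓ 11-0
Round 2: 0-1-
PIs = {-011, -110, 0-1-, 00-1, 11-0}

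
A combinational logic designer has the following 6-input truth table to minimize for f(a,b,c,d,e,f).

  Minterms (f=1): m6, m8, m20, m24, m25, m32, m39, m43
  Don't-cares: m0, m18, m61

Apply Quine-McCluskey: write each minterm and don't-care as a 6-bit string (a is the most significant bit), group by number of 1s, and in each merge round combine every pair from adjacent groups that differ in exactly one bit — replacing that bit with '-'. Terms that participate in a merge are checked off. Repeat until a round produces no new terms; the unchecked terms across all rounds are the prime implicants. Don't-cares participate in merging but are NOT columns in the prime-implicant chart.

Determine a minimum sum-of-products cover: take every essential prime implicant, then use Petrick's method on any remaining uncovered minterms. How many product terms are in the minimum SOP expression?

7

size-2^0 implicants → 000000(✓)  000110  001000(✓)  010010  010100  011000(✓)  011001(✓)  100000(✓)  100111  101011  111101
size-2^1 implicants → -00000  0-1000  00-000  01100-
Unchecked terms (primes): -00000, 0-1000, 00-000, 000110, 010010, 010100, 01100-, 100111, 101011, 111101
Minterm coverage:
  m6 ⊆ 000110 [E]
  m8 ⊆ 0-1000,00-000
  m20 ⊆ 010100 [E]
  m24 ⊆ 0-1000,01100-
  m25 ⊆ 01100- [E]
  m32 ⊆ -00000 [E]
  m39 ⊆ 100111 [E]
  m43 ⊆ 101011 [E]
E = {-00000, 000110, 010100, 01100-, 100111, 101011}
Petrick residual → 0-1000
Cover = b'c'd'e'f' + a'cd'e'f' + a'b'c'def' + a'bc'de'f' + a'bcd'e' + ab'c'def + ab'cd'ef  |cover|=7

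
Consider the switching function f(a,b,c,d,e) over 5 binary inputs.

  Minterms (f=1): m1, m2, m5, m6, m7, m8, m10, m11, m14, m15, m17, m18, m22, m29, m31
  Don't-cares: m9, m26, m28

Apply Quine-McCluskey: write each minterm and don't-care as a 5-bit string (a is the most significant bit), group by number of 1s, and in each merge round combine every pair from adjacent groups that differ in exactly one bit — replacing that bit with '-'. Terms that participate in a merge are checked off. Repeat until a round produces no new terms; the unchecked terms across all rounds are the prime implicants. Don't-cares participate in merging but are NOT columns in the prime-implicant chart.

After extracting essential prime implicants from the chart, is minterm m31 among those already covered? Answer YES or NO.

size-2^0 implicants → 00001(✓)  00010(✓)  00101(✓)  00110(✓)  00111(✓)  01000(✓)  01001(✓)  01010(✓)  01011(✓)  01110(✓)  01111(✓)  10001(✓)  10010(✓)  10110(✓)  11010(✓)  11100(✓)  11101(✓)  11111(✓)
size-2^1 implicants → -0001  -0010(✓)  -0110(✓)  -1010(✓)  -1111  0-001  0-010(✓)  0-110(✓)  0-111(✓)  00-01  00-10(✓)  001-1  0011-(✓)  01-10(✓)  01-11(✓)  010-0(✓)  010-1(✓)  0100-(✓)  0101-(✓)  0111-(✓)  1-010(✓)  10-10(✓)  111-1  1110-
size-2^2 implicants → --010  -0-10  0--10  0-11-  01-1-  010--
Unchecked terms (primes): --010, -0-10, -0001, -1111, 0--10, 0-001, 0-11-, 00-01, 001-1, 01-1-, 010--, 111-1, 1110-
Minterm coverage:
  m1 ⊆ -0001,0-001,00-01
  m2 ⊆ --010,-0-10,0--10
  m5 ⊆ 00-01,001-1
  m6 ⊆ -0-10,0--10,0-11-
  m7 ⊆ 0-11-,001-1
  m8 ⊆ 010-- [E]
  m10 ⊆ --010,0--10,01-1-,010--
  m11 ⊆ 01-1-,010--
  m14 ⊆ 0--10,0-11-,01-1-
  m15 ⊆ -1111,0-11-,01-1-
  m17 ⊆ -0001 [E]
  m18 ⊆ --010,-0-10
  m22 ⊆ -0-10 [E]
  m29 ⊆ 111-1,1110-
  m31 ⊆ -1111,111-1
E = {-0-10, -0001, 010--}

NO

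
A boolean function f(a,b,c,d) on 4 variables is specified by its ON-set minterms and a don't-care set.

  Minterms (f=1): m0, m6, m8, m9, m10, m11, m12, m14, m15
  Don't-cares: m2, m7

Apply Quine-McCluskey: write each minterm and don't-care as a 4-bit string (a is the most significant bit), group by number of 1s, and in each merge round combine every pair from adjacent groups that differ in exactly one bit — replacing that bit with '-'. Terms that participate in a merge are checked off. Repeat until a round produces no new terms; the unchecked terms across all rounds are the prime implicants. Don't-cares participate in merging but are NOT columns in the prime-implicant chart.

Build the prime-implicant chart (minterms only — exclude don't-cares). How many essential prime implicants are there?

size-2^0 implicants → 0000(✓)  0010(✓)  0110(✓)  0111(✓)  1000(✓)  1001(✓)  1010(✓)  1011(✓)  1100(✓)  1110(✓)  1111(✓)
size-2^1 implicants → -000(✓)  -010(✓)  -110(✓)  -111(✓)  0-10(✓)  00-0(✓)  011-(✓)  1-00(✓)  1-10(✓)  1-11(✓)  10-0(✓)  10-1(✓)  100-(✓)  101-(✓)  11-0(✓)  111-(✓)
size-2^2 implicants → --10  -0-0  -11-  1--0  1-1-  10--
Unchecked terms (primes): --10, -0-0, -11-, 1--0, 1-1-, 10--
Minterm coverage:
  m0 ⊆ -0-0 [E]
  m6 ⊆ --10,-11-
  m8 ⊆ -0-0,1--0,10--
  m9 ⊆ 10-- [E]
  m10 ⊆ --10,-0-0,1--0,1-1-,10--
  m11 ⊆ 1-1-,10--
  m12 ⊆ 1--0 [E]
  m14 ⊆ --10,-11-,1--0,1-1-
  m15 ⊆ -11-,1-1-
E = {-0-0, 1--0, 10--}

3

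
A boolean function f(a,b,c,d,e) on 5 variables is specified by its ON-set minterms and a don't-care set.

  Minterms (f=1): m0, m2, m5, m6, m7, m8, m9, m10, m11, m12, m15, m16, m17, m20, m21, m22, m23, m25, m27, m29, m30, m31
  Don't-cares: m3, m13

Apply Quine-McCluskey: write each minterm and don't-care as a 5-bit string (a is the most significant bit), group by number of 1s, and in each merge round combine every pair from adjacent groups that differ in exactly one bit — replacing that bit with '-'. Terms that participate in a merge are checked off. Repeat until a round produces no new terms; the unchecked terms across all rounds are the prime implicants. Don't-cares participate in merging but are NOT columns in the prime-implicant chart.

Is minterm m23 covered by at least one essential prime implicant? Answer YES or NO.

[col 0] 00000*, 00010*, 00011*, 00101*, 00110*, 00111*, 01000*, 01001*, 01010*, 01011*, 01100*, 01101*, 01111*, 10000*, 10001*, 10100*, 10101*, 10110*, 10111*, 11001*, 11011*, 11101*, 11110*, 11111*
[col 1] -0000, -0101*, -0110*, -0111*, -1001*, -1011*, -1101*, -1111*, 0-000*, 0-010*, 0-011*, 0-101*, 0-111*, 00-10*, 00-11*, 000-0*, 0001-*, 001-1*, 0011-*, 01-00*, 01-01*, 01-11*, 010-0*, 010-1*, 0100-*, 0101-*, 011-1*, 0110-*, 1-001*, 1-101*, 1-110*, 1-111*, 10-00*, 10-01*, 1000-*, 101-0*, 101-1*, 1010-*, 1011-*, 11-01*, 11-11*, 110-1*, 111-1*, 1111-*
[col 2] --101*, --111*, -01-1*, -011-, -1-01*, -1-11*, -10-1*, -11-1*, 0--11, 0-0-0, 0-01-, 0-1-1*, 00-1-, 01--1*, 01-0-, 010--, 1--01, 1-1-1*, 1-11-, 10-0-, 101--, 11--1*
[col 3] --1-1, -1--1
Prime implicants: --1-1, -0000, -011-, -1--1, 0--11, 0-0-0, 0-01-, 00-1-, 01-0-, 010--, 1--01, 1-11-, 10-0-, 101--
PI chart (minterm → PIs covering it):
  0 | -0000,0-0-0
  2 | 0-0-0,0-01-,00-1-
  5 | --1-1  (sole → essential)
  6 | -011-,00-1-
  7 | --1-1,-011-,0--11,00-1-
  8 | 0-0-0,01-0-,010--
  9 | -1--1,01-0-,010--
  10 | 0-0-0,0-01-,010--
  11 | -1--1,0--11,0-01-,010--
  12 | 01-0-  (sole → essential)
  15 | --1-1,-1--1,0--11
  16 | -0000,10-0-
  17 | 1--01,10-0-
  20 | 10-0-,101--
  21 | --1-1,1--01,10-0-,101--
  22 | -011-,1-11-,101--
  23 | --1-1,-011-,1-11-,101--
  25 | -1--1,1--01
  27 | -1--1  (sole → essential)
  29 | --1-1,-1--1,1--01
  30 | 1-11-  (sole → essential)
  31 | --1-1,-1--1,1-11-
Essential prime implicants: --1-1, -1--1, 01-0-, 1-11-

YES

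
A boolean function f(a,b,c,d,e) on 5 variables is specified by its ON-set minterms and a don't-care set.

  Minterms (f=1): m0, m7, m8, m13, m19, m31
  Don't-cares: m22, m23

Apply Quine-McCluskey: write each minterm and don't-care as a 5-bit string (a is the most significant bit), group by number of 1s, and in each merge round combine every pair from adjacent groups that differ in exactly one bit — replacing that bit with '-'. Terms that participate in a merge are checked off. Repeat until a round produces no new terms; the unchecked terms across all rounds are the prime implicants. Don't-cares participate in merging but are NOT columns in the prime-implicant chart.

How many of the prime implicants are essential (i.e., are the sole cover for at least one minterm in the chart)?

5

[col 0] 00000*, 00111*, 01000*, 01101, 10011*, 10110*, 10111*, 11111*
[col 1] -0111, 0-000, 1-111, 10-11, 1011-
Prime implicants: -0111, 0-000, 01101, 1-111, 10-11, 1011-
PI chart (minterm → PIs covering it):
  0 | 0-000  (sole → essential)
  7 | -0111  (sole → essential)
  8 | 0-000  (sole → essential)
  13 | 01101  (sole → essential)
  19 | 10-11  (sole → essential)
  31 | 1-111  (sole → essential)
Essential prime implicants: -0111, 0-000, 01101, 1-111, 10-11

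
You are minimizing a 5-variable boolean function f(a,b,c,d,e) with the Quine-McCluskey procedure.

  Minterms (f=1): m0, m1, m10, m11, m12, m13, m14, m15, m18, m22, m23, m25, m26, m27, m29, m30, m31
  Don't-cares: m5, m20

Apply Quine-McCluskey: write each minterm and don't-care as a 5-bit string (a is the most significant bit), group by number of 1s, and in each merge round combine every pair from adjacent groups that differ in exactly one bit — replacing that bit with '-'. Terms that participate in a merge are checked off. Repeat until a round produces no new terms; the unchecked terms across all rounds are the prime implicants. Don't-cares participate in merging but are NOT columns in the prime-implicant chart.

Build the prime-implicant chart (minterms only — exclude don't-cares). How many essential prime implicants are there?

[col 0] 00000*, 00001*, 00101*, 01010*, 01011*, 01100*, 01101*, 01110*, 01111*, 10010*, 10100*, 10110*, 10111*, 11001*, 11010*, 11011*, 11101*, 11110*, 11111*
[col 1] -1010*, -1011*, -1101*, -1110*, -1111*, 0-101, 00-01, 0000-, 01-10*, 01-11*, 0101-*, 011-0*, 011-1*, 0110-*, 0111-*, 1-010*, 1-110*, 1-111*, 10-10*, 101-0, 1011-*, 11-01*, 11-10*, 11-11*, 110-1*, 1101-*, 111-1*, 1111-*
[col 2] -1-10*, -1-11*, -101-*, -11-1, -111-*, 01-1-*, 011--, 1--10, 1-11-, 11--1, 11-1-*
[col 3] -1-1-
Prime implicants: -1-1-, -11-1, 0-101, 00-01, 0000-, 011--, 1--10, 1-11-, 101-0, 11--1
PI chart (minterm → PIs covering it):
  0 | 0000-  (sole → essential)
  1 | 00-01,0000-
  10 | -1-1-  (sole → essential)
  11 | -1-1-  (sole → essential)
  12 | 011--  (sole → essential)
  13 | -11-1,0-101,011--
  14 | -1-1-,011--
  15 | -1-1-,-11-1,011--
  18 | 1--10  (sole → essential)
  22 | 1--10,1-11-,101-0
  23 | 1-11-  (sole → essential)
  25 | 11--1  (sole → essential)
  26 | -1-1-,1--10
  27 | -1-1-,11--1
  29 | -11-1,11--1
  30 | -1-1-,1--10,1-11-
  31 | -1-1-,-11-1,1-11-,11--1
Essential prime implicants: -1-1-, 0000-, 011--, 1--10, 1-11-, 11--1

6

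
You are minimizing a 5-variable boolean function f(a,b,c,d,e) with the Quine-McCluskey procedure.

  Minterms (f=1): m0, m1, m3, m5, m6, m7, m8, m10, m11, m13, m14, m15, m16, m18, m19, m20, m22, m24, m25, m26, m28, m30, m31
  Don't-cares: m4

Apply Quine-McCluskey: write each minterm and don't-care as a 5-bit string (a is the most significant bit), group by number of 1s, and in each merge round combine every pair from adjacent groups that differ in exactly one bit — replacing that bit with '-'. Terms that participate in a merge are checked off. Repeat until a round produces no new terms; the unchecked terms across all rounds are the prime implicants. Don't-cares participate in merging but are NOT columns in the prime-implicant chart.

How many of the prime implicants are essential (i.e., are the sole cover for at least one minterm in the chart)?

4

Round 0: 00000✓ 00001✓ 00011✓ 00100✓ 00101✓ 00110✓ 00111✓ 01000✓ 01010✓ 01011✓ 01101✓ 01110✓ 01111✓ 10000✓ 10010✓ 10011✓ 10100✓ 10110✓ 11000✓ 11001✓ 11010✓ 11100✓ 11110✓ 11111✓
Round 1: -0000✓ -0011 -0100✓ -0110✓ -1000✓ -1010✓ -1110✓ -1111✓ 0-000✓ 0-011✓ 0-101✓ 0-110✓ 0-111✓ 00-00✓ 00-01✓ 00-11✓ 000-1✓ 0000-✓ 001-0✓ 001-1✓ 0010-✓ 0011-✓ 01-10✓ 01-11✓ 010-0✓ 0101-✓ 011-1✓ 0111-✓ 1-000✓ 1-010✓ 1-100✓ 1-110✓ 10-00✓ 10-10✓ 100-0✓ 1001- 101-0✓ 11-00✓ 11-10✓ 110-0✓ 1100- 111-0✓ 1111-✓
Round 2: --000 --110 -0-00 -01-0 -1-10 -10-0 -111- 0--11 0-1-1 0-11- 00--1 00-0- 001-- 01-1- 1--00✓ 1--10✓ 1-0-0✓ 1-1-0✓ 10--0✓ 11--0✓
Round 3: 1---0
PIs = {--000, --110, -0-00, -0011, -01-0, -1-10, -10-0, -111-, 0--11, 0-1-1, 0-11-, 00--1, 00-0-, 001--, 01-1-, 1---0, 1001-, 1100-}
Coverage chart:
  m0: --000,-0-00,00-0-
  m1: 00--1,00-0-
  m3: -0011,0--11,00--1
  m5: 0-1-1,00--1,00-0-,001--
  m6: --110,-01-0,0-11-,001--
  m7: 0--11,0-1-1,0-11-,00--1,001--
  m8: --000,-10-0
  m10: -1-10,-10-0,01-1-
  m11: 0--11,01-1-
  m13: 0-1-1 ←essential
  m14: --110,-1-10,-111-,0-11-,01-1-
  m15: -111-,0--11,0-1-1,0-11-,01-1-
  m16: --000,-0-00,1---0
  m18: 1---0,1001-
  m19: -0011,1001-
  m20: -0-00,-01-0,1---0
  m22: --110,-01-0,1---0
  m24: --000,-10-0,1---0,1100-
  m25: 1100- ←essential
  m26: -1-10,-10-0,1---0
  m28: 1---0 ←essential
  m30: --110,-1-10,-111-,1---0
  m31: -111- ←essential
Essential: -111-, 0-1-1, 1---0, 1100-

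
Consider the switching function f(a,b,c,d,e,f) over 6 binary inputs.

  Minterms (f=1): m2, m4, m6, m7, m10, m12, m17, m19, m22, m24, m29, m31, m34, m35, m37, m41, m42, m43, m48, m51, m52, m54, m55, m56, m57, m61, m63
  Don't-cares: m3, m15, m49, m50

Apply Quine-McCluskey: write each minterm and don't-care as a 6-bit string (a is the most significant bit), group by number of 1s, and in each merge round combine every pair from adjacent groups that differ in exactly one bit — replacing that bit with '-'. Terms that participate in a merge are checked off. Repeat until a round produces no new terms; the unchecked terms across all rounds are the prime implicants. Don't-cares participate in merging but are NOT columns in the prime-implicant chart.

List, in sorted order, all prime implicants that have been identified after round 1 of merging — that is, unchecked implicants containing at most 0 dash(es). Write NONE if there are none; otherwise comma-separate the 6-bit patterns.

Round 0: 000010✓ 000011✓ 000100✓ 000110✓ 000111✓ 001010✓ 001100✓ 001111✓ 010001✓ 010011✓ 010110✓ 011000✓ 011101✓ 011111✓ 100010✓ 100011✓ 100101 101001✓ 101010✓ 101011✓ 110000✓ 110001✓ 110010✓ 110011✓ 110100✓ 110110✓ 110111✓ 111000✓ 111001✓ 111101✓ 111111✓
Round 1: -00010✓ -00011✓ -01010✓ -10001✓ -10011✓ -10110 -11000 -11101✓ -11111✓ 0-0011✓ 0-0110 0-1111 00-010✓ 00-100 00-111 000-10✓ 000-11✓ 00001-✓ 0001-0 00011-✓ 0100-1✓ 0111-1✓ 1-0010✓ 1-0011✓ 1-1001 10-010✓ 10-011✓ 10001-✓ 1010-1 10101-✓ 11-000✓ 11-001✓ 11-111 110-00✓ 110-10✓ 110-11✓ 1100-0✓ 1100-1✓ 11000-✓ 11001-✓ 1101-0✓ 11011-✓ 111-01 11100-✓ 1111-1✓
Round 2: --0011 -0-010 -0001- -100-1 -111-1 000-1- 1-001- 10-01- 11-00- 110--0 110-1- 1100--
PIs = {--0011, -0-010, -0001-, -100-1, -10110, -11000, -111-1, 0-0110, 0-1111, 00-100, 00-111, 000-1-, 0001-0, 1-001-, 1-1001, 10-01-, 100101, 1010-1, 11-00-, 11-111, 110--0, 110-1-, 1100--, 111-01}

100101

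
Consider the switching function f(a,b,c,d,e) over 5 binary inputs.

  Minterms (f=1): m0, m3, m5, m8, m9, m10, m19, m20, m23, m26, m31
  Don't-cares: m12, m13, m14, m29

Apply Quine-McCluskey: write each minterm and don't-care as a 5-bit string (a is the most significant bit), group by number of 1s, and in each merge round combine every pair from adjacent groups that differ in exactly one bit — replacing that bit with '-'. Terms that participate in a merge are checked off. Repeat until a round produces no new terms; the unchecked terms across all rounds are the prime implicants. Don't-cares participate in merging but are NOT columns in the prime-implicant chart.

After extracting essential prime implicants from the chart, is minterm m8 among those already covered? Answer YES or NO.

YES

Round 0: 00000✓ 00011✓ 00101✓ 01000✓ 01001✓ 01010✓ 01100✓ 01101✓ 01110✓ 10011✓ 10100 10111✓ 11010✓ 11101✓ 11111✓
Round 1: -0011 -1010 -1101 0-000 0-101 01-00✓ 01-01✓ 01-10✓ 010-0✓ 0100-✓ 011-0✓ 0110-✓ 1-111 10-11 111-1
Round 2: 01--0 01-0-
PIs = {-0011, -1010, -1101, 0-000, 0-101, 01--0, 01-0-, 1-111, 10-11, 10100, 111-1}
Coverage chart:
  m0: 0-000 ←essential
  m3: -0011 ←essential
  m5: 0-101 ←essential
  m8: 0-000,01--0,01-0-
  m9: 01-0- ←essential
  m10: -1010,01--0
  m19: -0011,10-11
  m20: 10100 ←essential
  m23: 1-111,10-11
  m26: -1010 ←essential
  m31: 1-111,111-1
Essential: -0011, -1010, 0-000, 0-101, 01-0-, 10100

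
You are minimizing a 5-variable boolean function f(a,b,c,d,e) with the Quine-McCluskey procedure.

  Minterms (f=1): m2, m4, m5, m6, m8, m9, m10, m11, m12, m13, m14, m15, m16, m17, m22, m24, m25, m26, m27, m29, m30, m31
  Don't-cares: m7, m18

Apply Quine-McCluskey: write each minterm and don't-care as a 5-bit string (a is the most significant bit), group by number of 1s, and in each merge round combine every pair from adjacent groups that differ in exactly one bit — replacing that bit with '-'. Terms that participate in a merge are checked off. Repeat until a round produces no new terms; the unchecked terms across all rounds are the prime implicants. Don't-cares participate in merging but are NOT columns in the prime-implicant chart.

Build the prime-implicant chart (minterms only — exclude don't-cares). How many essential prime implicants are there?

4

[col 0] 00010*, 00100*, 00101*, 00110*, 00111*, 01000*, 01001*, 01010*, 01011*, 01100*, 01101*, 01110*, 01111*, 10000*, 10001*, 10010*, 10110*, 11000*, 11001*, 11010*, 11011*, 11101*, 11110*, 11111*
[col 1] -0010*, -0110*, -1000*, -1001*, -1010*, -1011*, -1101*, -1110*, -1111*, 0-010*, 0-100*, 0-101*, 0-110*, 0-111*, 00-10*, 001-0*, 001-1*, 0010-*, 0011-*, 01-00*, 01-01*, 01-10*, 01-11*, 010-0*, 010-1*, 0100-*, 0101-*, 011-0*, 011-1*, 0110-*, 0111-*, 1-000*, 1-001*, 1-010*, 1-110*, 10-10*, 100-0*, 1000-*, 11-01*, 11-10*, 11-11*, 110-0*, 110-1*, 1100-*, 1101-*, 111-1*, 1111-*
[col 2] --010*, --110*, -0-10*, -1-01*, -1-10*, -1-11*, -10-0*, -10-1*, -100-*, -101-*, -11-1*, -111-*, 0--10*, 0-1-0*, 0-1-1*, 0-10-*, 0-11-*, 001--*, 01--0*, 01--1*, 01-0-*, 01-1-*, 010--*, 011--*, 1--10*, 1-0-0, 1-00-, 11--1*, 11-1-*, 110--*
[col 3] ---10, -1--1, -1-1-, -10--, 0-1--, 01---
Prime implicants: ---10, -1--1, -1-1-, -10--, 0-1--, 01---, 1-0-0, 1-00-
PI chart (minterm → PIs covering it):
  2 | ---10  (sole → essential)
  4 | 0-1--  (sole → essential)
  5 | 0-1--  (sole → essential)
  6 | ---10,0-1--
  8 | -10--,01---
  9 | -1--1,-10--,01---
  10 | ---10,-1-1-,-10--,01---
  11 | -1--1,-1-1-,-10--,01---
  12 | 0-1--,01---
  13 | -1--1,0-1--,01---
  14 | ---10,-1-1-,0-1--,01---
  15 | -1--1,-1-1-,0-1--,01---
  16 | 1-0-0,1-00-
  17 | 1-00-  (sole → essential)
  22 | ---10  (sole → essential)
  24 | -10--,1-0-0,1-00-
  25 | -1--1,-10--,1-00-
  26 | ---10,-1-1-,-10--,1-0-0
  27 | -1--1,-1-1-,-10--
  29 | -1--1  (sole → essential)
  30 | ---10,-1-1-
  31 | -1--1,-1-1-
Essential prime implicants: ---10, -1--1, 0-1--, 1-00-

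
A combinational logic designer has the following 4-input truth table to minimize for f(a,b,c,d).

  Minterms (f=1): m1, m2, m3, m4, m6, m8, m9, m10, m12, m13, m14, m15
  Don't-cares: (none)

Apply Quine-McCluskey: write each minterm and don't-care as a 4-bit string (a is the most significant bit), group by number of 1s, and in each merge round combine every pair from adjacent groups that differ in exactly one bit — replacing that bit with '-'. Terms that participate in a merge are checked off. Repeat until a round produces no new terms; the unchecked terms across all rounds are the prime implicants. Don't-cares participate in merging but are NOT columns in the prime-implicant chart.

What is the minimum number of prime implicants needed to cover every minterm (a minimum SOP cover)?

size-2^0 implicants → 0001(✓)  0010(✓)  0011(✓)  0100(✓)  0110(✓)  1000(✓)  1001(✓)  1010(✓)  1100(✓)  1101(✓)  1110(✓)  1111(✓)
size-2^1 implicants → -001  -010(✓)  -100(✓)  -110(✓)  0-10(✓)  00-1  001-  01-0(✓)  1-00(✓)  1-01(✓)  1-10(✓)  10-0(✓)  100-(✓)  11-0(✓)  11-1(✓)  110-(✓)  111-(✓)
size-2^2 implicants → --10  -1-0  1--0  1-0-  11--
Unchecked terms (primes): --10, -001, -1-0, 00-1, 001-, 1--0, 1-0-, 11--
Minterm coverage:
  m1 ⊆ -001,00-1
  m2 ⊆ --10,001-
  m3 ⊆ 00-1,001-
  m4 ⊆ -1-0 [E]
  m6 ⊆ --10,-1-0
  m8 ⊆ 1--0,1-0-
  m9 ⊆ -001,1-0-
  m10 ⊆ --10,1--0
  m12 ⊆ -1-0,1--0,1-0-,11--
  m13 ⊆ 1-0-,11--
  m14 ⊆ --10,-1-0,1--0,11--
  m15 ⊆ 11-- [E]
E = {-1-0, 11--}
Petrick residual → --10, 00-1, 1-0-
Cover = cd' + bd' + a'b'd + ac' + ab  |cover|=5

5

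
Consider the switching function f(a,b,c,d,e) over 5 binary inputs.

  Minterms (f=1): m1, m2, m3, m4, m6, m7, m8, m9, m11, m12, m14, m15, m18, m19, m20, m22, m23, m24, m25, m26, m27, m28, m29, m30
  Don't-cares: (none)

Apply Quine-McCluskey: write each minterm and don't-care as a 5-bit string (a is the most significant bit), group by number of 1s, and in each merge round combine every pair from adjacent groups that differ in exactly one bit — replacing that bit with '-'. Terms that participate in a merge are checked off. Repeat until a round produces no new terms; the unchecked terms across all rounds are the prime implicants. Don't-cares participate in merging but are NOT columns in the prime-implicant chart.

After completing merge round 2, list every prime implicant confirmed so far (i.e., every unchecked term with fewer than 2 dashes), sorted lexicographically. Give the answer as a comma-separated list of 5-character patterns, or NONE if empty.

NONE

size-2^0 implicants → 00001(✓)  00010(✓)  00011(✓)  00100(✓)  00110(✓)  00111(✓)  01000(✓)  01001(✓)  01011(✓)  01100(✓)  01110(✓)  01111(✓)  10010(✓)  10011(✓)  10100(✓)  10110(✓)  10111(✓)  11000(✓)  11001(✓)  11010(✓)  11011(✓)  11100(✓)  11101(✓)  11110(✓)
size-2^1 implicants → -0010(✓)  -0011(✓)  -0100(✓)  -0110(✓)  -0111(✓)  -1000(✓)  -1001(✓)  -1011(✓)  -1100(✓)  -1110(✓)  0-001(✓)  0-011(✓)  0-100(✓)  0-110(✓)  0-111(✓)  00-10(✓)  00-11(✓)  000-1(✓)  0001-(✓)  001-0(✓)  0011-(✓)  01-00(✓)  01-11(✓)  010-1(✓)  0100-(✓)  011-0(✓)  0111-(✓)  1-010(✓)  1-011(✓)  1-100(✓)  1-110(✓)  10-10(✓)  10-11(✓)  1001-(✓)  101-0(✓)  1011-(✓)  11-00(✓)  11-01(✓)  11-10(✓)  110-0(✓)  110-1(✓)  1100-(✓)  1101-(✓)  111-0(✓)  1110-(✓)
size-2^2 implicants → --011  --100(✓)  --110(✓)  -0-10(✓)  -0-11(✓)  -001-(✓)  -01-0(✓)  -011-(✓)  -1-00  -10-1  -100-  -11-0(✓)  0--11  0-0-1  0-1-0(✓)  0-11-  00-1-(✓)  1--10  1-01-  1-1-0(✓)  10-1-(✓)  11--0  11-0-  110--
size-2^3 implicants → --1-0  -0-1-
Unchecked terms (primes): --011, --1-0, -0-1-, -1-00, -10-1, -100-, 0--11, 0-0-1, 0-11-, 1--10, 1-01-, 11--0, 11-0-, 110--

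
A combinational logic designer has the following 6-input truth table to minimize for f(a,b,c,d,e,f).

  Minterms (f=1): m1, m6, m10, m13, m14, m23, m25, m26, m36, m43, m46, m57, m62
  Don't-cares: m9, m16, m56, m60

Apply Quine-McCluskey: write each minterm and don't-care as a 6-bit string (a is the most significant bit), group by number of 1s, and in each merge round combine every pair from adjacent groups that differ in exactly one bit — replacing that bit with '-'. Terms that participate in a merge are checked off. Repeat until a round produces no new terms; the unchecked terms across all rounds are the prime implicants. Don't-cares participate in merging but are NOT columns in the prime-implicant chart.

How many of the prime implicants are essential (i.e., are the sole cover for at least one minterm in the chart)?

[col 0] 000001*, 000110*, 001001*, 001010*, 001101*, 001110*, 010000, 010111, 011001*, 011010*, 100100, 101011, 101110*, 111000*, 111001*, 111100*, 111110*
[col 1] -01110, -11001, 0-1001, 0-1010, 00-001, 00-110, 001-01, 001-10, 1-1110, 111-00, 11100-, 1111-0
Prime implicants: -01110, -11001, 0-1001, 0-1010, 00-001, 00-110, 001-01, 001-10, 010000, 010111, 1-1110, 100100, 101011, 111-00, 11100-, 1111-0
PI chart (minterm → PIs covering it):
  1 | 00-001  (sole → essential)
  6 | 00-110  (sole → essential)
  10 | 0-1010,001-10
  13 | 001-01  (sole → essential)
  14 | -01110,00-110,001-10
  23 | 010111  (sole → essential)
  25 | -11001,0-1001
  26 | 0-1010  (sole → essential)
  36 | 100100  (sole → essential)
  43 | 101011  (sole → essential)
  46 | -01110,1-1110
  57 | -11001,11100-
  62 | 1-1110,1111-0
Essential prime implicants: 0-1010, 00-001, 00-110, 001-01, 010111, 100100, 101011

7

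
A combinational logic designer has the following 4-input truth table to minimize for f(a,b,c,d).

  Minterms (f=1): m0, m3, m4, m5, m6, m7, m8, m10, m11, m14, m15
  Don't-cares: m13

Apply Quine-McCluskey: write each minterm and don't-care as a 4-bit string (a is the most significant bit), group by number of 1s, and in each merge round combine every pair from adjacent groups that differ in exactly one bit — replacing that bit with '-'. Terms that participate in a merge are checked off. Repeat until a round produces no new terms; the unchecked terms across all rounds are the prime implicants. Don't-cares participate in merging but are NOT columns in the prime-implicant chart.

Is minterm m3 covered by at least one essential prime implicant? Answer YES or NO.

Round 0: 0000✓ 0011✓ 0100✓ 0101✓ 0110✓ 0111✓ 1000✓ 1010✓ 1011✓ 1101✓ 1110✓ 1111✓
Round 1: -000 -011✓ -101✓ -110✓ -111✓ 0-00 0-11✓ 01-0✓ 01-1✓ 010-✓ 011-✓ 1-10✓ 1-11✓ 10-0 101-✓ 11-1✓ 111-✓
Round 2: --11 -1-1 -11- 01-- 1-1-
PIs = {--11, -000, -1-1, -11-, 0-00, 01--, 1-1-, 10-0}
Coverage chart:
  m0: -000,0-00
  m3: --11 ←essential
  m4: 0-00,01--
  m5: -1-1,01--
  m6: -11-,01--
  m7: --11,-1-1,-11-,01--
  m8: -000,10-0
  m10: 1-1-,10-0
  m11: --11,1-1-
  m14: -11-,1-1-
  m15: --11,-1-1,-11-,1-1-
Essential: --11

YES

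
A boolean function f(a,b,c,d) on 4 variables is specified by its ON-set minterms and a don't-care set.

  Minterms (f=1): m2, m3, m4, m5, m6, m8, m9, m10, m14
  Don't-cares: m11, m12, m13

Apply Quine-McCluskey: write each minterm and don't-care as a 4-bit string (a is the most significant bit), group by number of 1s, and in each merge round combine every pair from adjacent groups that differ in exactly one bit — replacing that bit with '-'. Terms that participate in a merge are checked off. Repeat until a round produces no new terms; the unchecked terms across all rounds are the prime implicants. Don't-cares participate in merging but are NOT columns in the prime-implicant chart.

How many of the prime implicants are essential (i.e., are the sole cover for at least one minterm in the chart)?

2

size-2^0 implicants → 0010(✓)  0011(✓)  0100(✓)  0101(✓)  0110(✓)  1000(✓)  1001(✓)  1010(✓)  1011(✓)  1100(✓)  1101(✓)  1110(✓)
size-2^1 implicants → -010(✓)  -011(✓)  -100(✓)  -101(✓)  -110(✓)  0-10(✓)  001-(✓)  01-0(✓)  010-(✓)  1-00(✓)  1-01(✓)  1-10(✓)  10-0(✓)  10-1(✓)  100-(✓)  101-(✓)  11-0(✓)  110-(✓)
size-2^2 implicants → --10  -01-  -1-0  -10-  1--0  1-0-  10--
Unchecked terms (primes): --10, -01-, -1-0, -10-, 1--0, 1-0-, 10--
Minterm coverage:
  m2 ⊆ --10,-01-
  m3 ⊆ -01- [E]
  m4 ⊆ -1-0,-10-
  m5 ⊆ -10- [E]
  m6 ⊆ --10,-1-0
  m8 ⊆ 1--0,1-0-,10--
  m9 ⊆ 1-0-,10--
  m10 ⊆ --10,-01-,1--0,10--
  m14 ⊆ --10,-1-0,1--0
E = {-01-, -10-}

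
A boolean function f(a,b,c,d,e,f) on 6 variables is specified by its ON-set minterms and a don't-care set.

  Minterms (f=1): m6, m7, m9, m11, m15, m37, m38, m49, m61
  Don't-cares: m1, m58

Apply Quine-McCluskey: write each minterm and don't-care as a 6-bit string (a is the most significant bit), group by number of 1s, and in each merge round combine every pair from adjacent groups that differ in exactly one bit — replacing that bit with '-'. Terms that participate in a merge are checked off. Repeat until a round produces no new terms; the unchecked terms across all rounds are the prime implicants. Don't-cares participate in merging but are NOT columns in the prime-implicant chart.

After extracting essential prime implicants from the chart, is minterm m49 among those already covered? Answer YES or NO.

size-2^0 implicants → 000001(✓)  000110(✓)  000111(✓)  001001(✓)  001011(✓)  001111(✓)  100101  100110(✓)  110001  111010  111101
size-2^1 implicants → -00110  00-001  00-111  00011-  001-11  0010-1
Unchecked terms (primes): -00110, 00-001, 00-111, 00011-, 001-11, 0010-1, 100101, 110001, 111010, 111101
Minterm coverage:
  m6 ⊆ -00110,00011-
  m7 ⊆ 00-111,00011-
  m9 ⊆ 00-001,0010-1
  m11 ⊆ 001-11,0010-1
  m15 ⊆ 00-111,001-11
  m37 ⊆ 100101 [E]
  m38 ⊆ -00110 [E]
  m49 ⊆ 110001 [E]
  m61 ⊆ 111101 [E]
E = {-00110, 100101, 110001, 111101}

YES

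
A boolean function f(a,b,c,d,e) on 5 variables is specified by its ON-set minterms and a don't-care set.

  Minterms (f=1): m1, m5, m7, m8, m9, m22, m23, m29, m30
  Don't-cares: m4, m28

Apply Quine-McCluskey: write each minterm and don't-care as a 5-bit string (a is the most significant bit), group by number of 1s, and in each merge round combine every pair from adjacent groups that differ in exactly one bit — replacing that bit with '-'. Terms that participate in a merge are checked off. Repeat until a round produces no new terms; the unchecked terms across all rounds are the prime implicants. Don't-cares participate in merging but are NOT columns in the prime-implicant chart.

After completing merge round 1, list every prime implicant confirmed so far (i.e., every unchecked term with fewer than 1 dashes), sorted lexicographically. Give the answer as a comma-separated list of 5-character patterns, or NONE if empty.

[col 0] 00001*, 00100*, 00101*, 00111*, 01000*, 01001*, 10110*, 10111*, 11100*, 11101*, 11110*
[col 1] -0111, 0-001, 00-01, 001-1, 0010-, 0100-, 1-110, 1011-, 111-0, 1110-
Prime implicants: -0111, 0-001, 00-01, 001-1, 0010-, 0100-, 1-110, 1011-, 111-0, 1110-

NONE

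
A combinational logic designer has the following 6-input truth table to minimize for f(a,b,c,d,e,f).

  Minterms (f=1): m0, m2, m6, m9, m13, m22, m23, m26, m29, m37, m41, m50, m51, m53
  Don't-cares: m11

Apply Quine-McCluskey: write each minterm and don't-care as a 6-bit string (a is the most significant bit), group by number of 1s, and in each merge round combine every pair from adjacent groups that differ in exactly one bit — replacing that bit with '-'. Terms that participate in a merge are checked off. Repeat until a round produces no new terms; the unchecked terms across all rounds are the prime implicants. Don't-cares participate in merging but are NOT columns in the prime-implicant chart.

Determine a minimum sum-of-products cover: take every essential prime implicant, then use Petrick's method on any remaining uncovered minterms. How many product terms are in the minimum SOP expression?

8

Round 0: 000000✓ 000010✓ 000110✓ 001001✓ 001011✓ 001101✓ 010110✓ 010111✓ 011010 011101✓ 100101✓ 101001✓ 110010✓ 110011✓ 110101✓
Round 1: -01001 0-0110 0-1101 000-10 0000-0 001-01 0010-1 01011- 1-0101 11001-
PIs = {-01001, 0-0110, 0-1101, 000-10, 0000-0, 001-01, 0010-1, 01011-, 011010, 1-0101, 11001-}
Coverage chart:
  m0: 0000-0 ←essential
  m2: 000-10,0000-0
  m6: 0-0110,000-10
  m9: -01001,001-01,0010-1
  m13: 0-1101,001-01
  m22: 0-0110,01011-
  m23: 01011- ←essential
  m26: 011010 ←essential
  m29: 0-1101 ←essential
  m37: 1-0101 ←essential
  m41: -01001 ←essential
  m50: 11001- ←essential
  m51: 11001- ←essential
  m53: 1-0101 ←essential
Essential: -01001, 0-1101, 0000-0, 01011-, 011010, 1-0101, 11001-
Petrick residual → 0-0110
Min cover (8 terms): b'cd'e'f + a'c'def' + a'cde'f + a'b'c'd'f' + a'bc'de + a'bcd'ef' + ac'de'f + abc'd'e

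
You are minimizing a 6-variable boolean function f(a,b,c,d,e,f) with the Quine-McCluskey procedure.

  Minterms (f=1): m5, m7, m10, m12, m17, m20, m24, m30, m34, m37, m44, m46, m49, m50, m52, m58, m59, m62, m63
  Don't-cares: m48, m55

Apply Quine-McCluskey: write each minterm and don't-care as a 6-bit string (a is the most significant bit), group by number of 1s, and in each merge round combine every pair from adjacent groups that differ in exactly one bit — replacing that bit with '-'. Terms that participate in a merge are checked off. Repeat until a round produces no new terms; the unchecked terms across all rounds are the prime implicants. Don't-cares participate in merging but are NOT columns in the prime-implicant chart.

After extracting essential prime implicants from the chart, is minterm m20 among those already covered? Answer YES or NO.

[col 0] 000101*, 000111*, 001010, 001100*, 010001*, 010100*, 011000, 011110*, 100010*, 100101*, 101100*, 101110*, 110000*, 110001*, 110010*, 110100*, 110111*, 111010*, 111011*, 111110*, 111111*
[col 1] -00101, -01100, -10001, -10100, -11110, 0001-1, 1-0010, 1-1110, 1011-0, 11-010, 11-111, 110-00, 1100-0, 11000-, 111-10*, 111-11*, 11101-*, 11111-*
[col 2] 111-1-
Prime implicants: -00101, -01100, -10001, -10100, -11110, 0001-1, 001010, 011000, 1-0010, 1-1110, 1011-0, 11-010, 11-111, 110-00, 1100-0, 11000-, 111-1-
PI chart (minterm → PIs covering it):
  5 | -00101,0001-1
  7 | 0001-1  (sole → essential)
  10 | 001010  (sole → essential)
  12 | -01100  (sole → essential)
  17 | -10001  (sole → essential)
  20 | -10100  (sole → essential)
  24 | 011000  (sole → essential)
  30 | -11110  (sole → essential)
  34 | 1-0010  (sole → essential)
  37 | -00101  (sole → essential)
  44 | -01100,1011-0
  46 | 1-1110,1011-0
  49 | -10001,11000-
  50 | 1-0010,11-010,1100-0
  52 | -10100,110-00
  58 | 11-010,111-1-
  59 | 111-1-  (sole → essential)
  62 | -11110,1-1110,111-1-
  63 | 11-111,111-1-
Essential prime implicants: -00101, -01100, -10001, -10100, -11110, 0001-1, 001010, 011000, 1-0010, 111-1-

YES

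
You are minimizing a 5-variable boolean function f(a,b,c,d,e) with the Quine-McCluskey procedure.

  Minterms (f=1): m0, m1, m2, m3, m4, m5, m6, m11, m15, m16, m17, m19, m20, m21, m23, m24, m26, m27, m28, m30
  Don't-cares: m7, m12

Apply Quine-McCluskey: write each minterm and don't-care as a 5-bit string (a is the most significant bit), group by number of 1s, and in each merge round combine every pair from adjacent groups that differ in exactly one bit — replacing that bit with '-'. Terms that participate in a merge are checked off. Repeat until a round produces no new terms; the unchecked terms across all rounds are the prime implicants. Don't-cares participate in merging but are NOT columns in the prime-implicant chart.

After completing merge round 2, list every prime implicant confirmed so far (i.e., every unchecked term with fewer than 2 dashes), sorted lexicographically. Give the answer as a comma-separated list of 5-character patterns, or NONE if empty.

1101-

Round 0: 00000✓ 00001✓ 00010✓ 00011✓ 00100✓ 00101✓ 00110✓ 00111✓ 01011✓ 01100✓ 01111✓ 10000✓ 10001✓ 10011✓ 10100✓ 10101✓ 10111✓ 11000✓ 11010✓ 11011✓ 11100✓ 11110✓
Round 1: -0000✓ -0001✓ -0011✓ -0100✓ -0101✓ -0111✓ -1011✓ -1100✓ 0-011✓ 0-100✓ 0-111✓ 00-00✓ 00-01✓ 00-10✓ 00-11✓ 000-0✓ 000-1✓ 0000-✓ 0001-✓ 001-0✓ 001-1✓ 0010-✓ 0011-✓ 01-11✓ 1-000✓ 1-011✓ 1-100✓ 10-00✓ 10-01✓ 10-11✓ 100-1✓ 1000-✓ 101-1✓ 1010-✓ 11-00✓ 11-10✓ 110-0✓ 1101- 111-0✓
Round 2: --011 --100 -0-00✓ -0-01✓ -0-11✓ -00-1✓ -000-✓ -01-1✓ -010-✓ 0--11 00--0✓ 00--1✓ 00-0-✓ 00-1-✓ 000--✓ 001--✓ 1--00 10--1✓ 10-0-✓ 11--0
Round 3: -0--1 -0-0- 00---
PIs = {--011, --100, -0--1, -0-0-, 0--11, 00---, 1--00, 11--0, 1101-}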